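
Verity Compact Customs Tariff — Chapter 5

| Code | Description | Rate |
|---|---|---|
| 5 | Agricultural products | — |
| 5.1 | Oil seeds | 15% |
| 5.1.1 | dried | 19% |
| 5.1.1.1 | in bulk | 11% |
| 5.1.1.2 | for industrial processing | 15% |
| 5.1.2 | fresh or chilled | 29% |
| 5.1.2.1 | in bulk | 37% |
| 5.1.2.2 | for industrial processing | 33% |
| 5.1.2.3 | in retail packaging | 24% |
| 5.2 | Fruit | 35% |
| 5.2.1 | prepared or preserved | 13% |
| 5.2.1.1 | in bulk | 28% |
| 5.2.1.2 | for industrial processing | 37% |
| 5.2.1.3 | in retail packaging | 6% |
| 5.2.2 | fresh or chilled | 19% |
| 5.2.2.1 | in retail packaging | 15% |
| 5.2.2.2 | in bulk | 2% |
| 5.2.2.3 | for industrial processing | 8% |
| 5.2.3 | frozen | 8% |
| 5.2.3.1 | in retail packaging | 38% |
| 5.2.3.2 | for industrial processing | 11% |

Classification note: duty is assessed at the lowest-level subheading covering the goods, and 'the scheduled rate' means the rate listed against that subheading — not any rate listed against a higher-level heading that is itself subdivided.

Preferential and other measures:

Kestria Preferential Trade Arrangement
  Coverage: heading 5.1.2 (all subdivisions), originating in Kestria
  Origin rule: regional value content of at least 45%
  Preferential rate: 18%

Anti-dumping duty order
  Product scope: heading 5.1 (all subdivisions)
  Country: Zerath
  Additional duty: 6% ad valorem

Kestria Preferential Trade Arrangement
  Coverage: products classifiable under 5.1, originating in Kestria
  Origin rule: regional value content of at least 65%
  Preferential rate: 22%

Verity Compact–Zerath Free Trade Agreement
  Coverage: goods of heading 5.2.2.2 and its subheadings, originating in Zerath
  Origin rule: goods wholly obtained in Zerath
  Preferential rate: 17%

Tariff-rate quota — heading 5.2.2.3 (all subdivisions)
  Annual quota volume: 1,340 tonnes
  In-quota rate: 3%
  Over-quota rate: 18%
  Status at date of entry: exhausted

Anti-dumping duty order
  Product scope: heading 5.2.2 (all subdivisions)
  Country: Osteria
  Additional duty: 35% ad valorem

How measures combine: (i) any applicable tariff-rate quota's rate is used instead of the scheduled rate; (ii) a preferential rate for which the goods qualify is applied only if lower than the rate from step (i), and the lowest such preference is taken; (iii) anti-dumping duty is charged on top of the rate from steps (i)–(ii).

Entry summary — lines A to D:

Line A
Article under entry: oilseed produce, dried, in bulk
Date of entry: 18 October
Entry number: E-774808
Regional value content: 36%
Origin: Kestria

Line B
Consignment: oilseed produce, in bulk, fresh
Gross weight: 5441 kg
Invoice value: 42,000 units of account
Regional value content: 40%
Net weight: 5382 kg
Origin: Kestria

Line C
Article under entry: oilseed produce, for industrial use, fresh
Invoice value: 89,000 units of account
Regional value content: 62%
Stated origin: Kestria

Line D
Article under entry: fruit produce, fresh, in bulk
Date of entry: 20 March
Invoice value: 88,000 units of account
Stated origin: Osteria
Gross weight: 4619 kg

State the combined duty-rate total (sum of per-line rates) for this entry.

103%

Line A: oilseed → 5.1; dried → 5.1.1; in bulk → 5.1.1.1. Scheduled 11%. Kestria agreement on 5.1.2: 5.1.1.1 not covered; Kestria agreement on 5.1: RVC < 65%. → 11%.
Line B: oilseed → 5.1; fresh → 5.1.2; in bulk → 5.1.2.1. Scheduled 37%. Kestria agreement on 5.1.2: RVC < 45%; Kestria agreement on 5.1: RVC < 65%. → 37%.
Line C: oilseed → 5.1; fresh → 5.1.2; for industrial use → 5.1.2.2. Scheduled 33%. Kestria agreement on 5.1.2: RVC ≥ 45% → 18% available; Kestria agreement on 5.1: RVC < 65%; preferential 18%. → 18%.
Line D: fruit → 5.2; fresh → 5.2.2; in bulk → 5.2.2.2. Scheduled 2%. anti-dumping (Osteria, 5.2.2): +35%; total 2% + 35% = 37%. → 37%.
Sum: 11% + 37% + 18% + 37% = 103%.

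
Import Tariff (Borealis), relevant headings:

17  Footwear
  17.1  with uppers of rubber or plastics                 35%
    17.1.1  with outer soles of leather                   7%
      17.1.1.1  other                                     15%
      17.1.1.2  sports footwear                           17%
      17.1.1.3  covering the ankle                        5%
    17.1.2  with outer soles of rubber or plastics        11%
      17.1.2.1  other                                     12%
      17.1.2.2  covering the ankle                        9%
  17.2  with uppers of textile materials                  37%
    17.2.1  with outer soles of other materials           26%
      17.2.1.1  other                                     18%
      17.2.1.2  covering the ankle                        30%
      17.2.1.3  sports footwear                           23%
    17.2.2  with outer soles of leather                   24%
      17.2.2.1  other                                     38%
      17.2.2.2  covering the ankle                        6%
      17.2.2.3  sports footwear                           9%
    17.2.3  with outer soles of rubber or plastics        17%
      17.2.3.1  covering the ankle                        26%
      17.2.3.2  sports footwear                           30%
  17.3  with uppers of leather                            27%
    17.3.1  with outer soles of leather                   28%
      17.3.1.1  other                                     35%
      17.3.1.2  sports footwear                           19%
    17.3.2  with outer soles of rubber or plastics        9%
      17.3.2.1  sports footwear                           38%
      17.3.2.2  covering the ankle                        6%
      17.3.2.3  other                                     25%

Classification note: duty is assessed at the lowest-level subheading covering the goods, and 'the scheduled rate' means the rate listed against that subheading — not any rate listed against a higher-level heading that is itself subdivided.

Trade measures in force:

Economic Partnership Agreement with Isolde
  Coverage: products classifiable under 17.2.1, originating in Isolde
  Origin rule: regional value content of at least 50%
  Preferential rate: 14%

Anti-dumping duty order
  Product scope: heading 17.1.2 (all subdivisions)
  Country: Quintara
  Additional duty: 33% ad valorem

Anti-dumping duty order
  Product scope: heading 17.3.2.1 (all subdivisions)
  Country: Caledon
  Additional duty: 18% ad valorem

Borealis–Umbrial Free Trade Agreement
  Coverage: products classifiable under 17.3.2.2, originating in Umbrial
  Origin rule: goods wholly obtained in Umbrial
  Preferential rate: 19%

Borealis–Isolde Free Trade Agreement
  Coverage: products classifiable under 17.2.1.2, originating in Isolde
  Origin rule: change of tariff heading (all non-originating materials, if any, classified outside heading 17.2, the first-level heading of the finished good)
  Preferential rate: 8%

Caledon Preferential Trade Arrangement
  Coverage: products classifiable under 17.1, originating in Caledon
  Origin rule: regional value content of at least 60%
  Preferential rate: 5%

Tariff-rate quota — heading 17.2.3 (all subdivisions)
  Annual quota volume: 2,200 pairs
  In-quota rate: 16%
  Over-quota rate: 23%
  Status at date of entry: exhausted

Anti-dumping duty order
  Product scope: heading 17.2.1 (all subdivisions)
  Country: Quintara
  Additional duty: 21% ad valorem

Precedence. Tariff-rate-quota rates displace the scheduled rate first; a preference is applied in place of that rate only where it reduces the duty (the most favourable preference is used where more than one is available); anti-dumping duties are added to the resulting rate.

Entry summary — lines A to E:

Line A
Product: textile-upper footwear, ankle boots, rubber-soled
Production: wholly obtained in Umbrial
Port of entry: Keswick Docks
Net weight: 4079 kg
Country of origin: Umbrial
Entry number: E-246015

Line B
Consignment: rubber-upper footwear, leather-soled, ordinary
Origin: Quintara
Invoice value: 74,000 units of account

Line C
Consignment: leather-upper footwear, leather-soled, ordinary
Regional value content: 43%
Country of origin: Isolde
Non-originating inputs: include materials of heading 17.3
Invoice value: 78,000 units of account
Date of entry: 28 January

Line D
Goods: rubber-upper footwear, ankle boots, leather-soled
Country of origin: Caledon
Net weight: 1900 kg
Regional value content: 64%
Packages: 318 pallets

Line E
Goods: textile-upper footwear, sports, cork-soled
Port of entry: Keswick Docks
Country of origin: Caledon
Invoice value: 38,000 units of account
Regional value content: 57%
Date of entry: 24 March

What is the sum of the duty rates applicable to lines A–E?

101%

Line A: textile-upper → 17.2; rubber-soled → 17.2.3; ankle boots → 17.2.3.1. Scheduled 26%. quota on 17.2.3 exhausted → over-quota 23%; Umbrial agreement on 17.3.2.2: 17.2.3.1 not covered. → 23%.
Line B: rubber-upper → 17.1; leather-soled → 17.1.1; ordinary → 17.1.1.1. Scheduled 15%. No special measure applies. → 15%.
Line C: leather-upper → 17.3; leather-soled → 17.3.1; ordinary → 17.3.1.1. Scheduled 35%. Isolde agreement on 17.2.1: 17.3.1.1 not covered; Isolde agreement on 17.2.1.2: 17.3.1.1 not covered. → 35%.
Line D: rubber-upper → 17.1; leather-soled → 17.1.1; ankle boots → 17.1.1.3. Scheduled 5%. Caledon agreement on 17.1: RVC ≥ 60% → 5% available; preference 5% not lower than 5% → no reduction. → 5%.
Line E: textile-upper → 17.2; cork-soled → 17.2.1; sports → 17.2.1.3. Scheduled 23%. Caledon agreement on 17.1: 17.2.1.3 not covered. → 23%.
Sum: 23% + 15% + 35% + 5% + 23% = 101%.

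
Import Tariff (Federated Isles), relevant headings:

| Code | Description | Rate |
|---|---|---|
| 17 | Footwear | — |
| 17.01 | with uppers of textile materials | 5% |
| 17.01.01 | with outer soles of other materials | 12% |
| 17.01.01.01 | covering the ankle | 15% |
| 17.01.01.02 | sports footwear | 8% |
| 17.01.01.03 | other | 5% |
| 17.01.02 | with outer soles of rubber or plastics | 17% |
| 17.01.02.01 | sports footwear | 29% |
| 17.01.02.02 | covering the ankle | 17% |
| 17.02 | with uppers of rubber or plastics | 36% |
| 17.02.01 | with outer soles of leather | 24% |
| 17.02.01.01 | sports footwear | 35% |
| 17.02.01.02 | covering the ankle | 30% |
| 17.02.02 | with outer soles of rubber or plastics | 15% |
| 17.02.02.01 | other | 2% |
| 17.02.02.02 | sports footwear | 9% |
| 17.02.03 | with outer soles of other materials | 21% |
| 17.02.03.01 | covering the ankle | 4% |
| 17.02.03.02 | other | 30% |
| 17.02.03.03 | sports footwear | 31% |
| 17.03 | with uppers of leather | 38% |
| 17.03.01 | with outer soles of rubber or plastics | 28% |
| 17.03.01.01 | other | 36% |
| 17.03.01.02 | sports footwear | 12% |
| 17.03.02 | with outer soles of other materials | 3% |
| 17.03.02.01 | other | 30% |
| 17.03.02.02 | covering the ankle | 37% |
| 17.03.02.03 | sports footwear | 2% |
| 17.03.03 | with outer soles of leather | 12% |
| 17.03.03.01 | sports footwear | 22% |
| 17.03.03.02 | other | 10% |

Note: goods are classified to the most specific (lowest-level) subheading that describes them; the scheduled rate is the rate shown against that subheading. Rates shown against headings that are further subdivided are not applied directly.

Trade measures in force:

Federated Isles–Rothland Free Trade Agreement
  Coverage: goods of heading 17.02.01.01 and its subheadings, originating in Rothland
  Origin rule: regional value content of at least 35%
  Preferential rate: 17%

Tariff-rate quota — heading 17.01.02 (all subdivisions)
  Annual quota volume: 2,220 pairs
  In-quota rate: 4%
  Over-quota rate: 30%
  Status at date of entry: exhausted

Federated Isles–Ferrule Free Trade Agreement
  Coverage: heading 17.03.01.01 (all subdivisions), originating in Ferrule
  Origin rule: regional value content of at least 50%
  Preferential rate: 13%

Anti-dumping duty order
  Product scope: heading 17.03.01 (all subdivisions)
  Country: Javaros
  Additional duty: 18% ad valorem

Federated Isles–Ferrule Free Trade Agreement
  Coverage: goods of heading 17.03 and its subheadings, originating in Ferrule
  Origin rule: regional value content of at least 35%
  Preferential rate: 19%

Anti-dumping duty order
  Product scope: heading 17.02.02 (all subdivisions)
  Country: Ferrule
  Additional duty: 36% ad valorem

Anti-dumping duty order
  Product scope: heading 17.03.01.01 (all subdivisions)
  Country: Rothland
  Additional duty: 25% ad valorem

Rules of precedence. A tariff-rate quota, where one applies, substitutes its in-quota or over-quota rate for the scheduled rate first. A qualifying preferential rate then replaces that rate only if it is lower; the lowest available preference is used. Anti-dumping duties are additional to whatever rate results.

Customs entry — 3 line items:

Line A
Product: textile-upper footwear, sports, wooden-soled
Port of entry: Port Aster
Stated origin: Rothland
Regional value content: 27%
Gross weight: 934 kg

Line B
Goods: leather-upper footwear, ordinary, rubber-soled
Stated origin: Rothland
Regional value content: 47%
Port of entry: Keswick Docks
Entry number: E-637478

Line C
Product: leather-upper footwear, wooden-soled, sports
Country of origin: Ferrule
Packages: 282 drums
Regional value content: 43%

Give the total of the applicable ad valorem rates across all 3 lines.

71%

Line A: textile-upper → 17.01; wooden-soled → 17.01.01; sports → 17.01.01.02. Scheduled 8%. Rothland agreement on 17.02.01.01: 17.01.01.02 not covered. → 8%.
Line B: leather-upper → 17.03; rubber-soled → 17.03.01; ordinary → 17.03.01.01. Scheduled 36%. Rothland agreement on 17.02.01.01: 17.03.01.01 not covered; anti-dumping (Rothland, 17.03.01.01): +25%; total 36% + 25% = 61%. → 61%.
Line C: leather-upper → 17.03; wooden-soled → 17.03.02; sports → 17.03.02.03. Scheduled 2%. Ferrule agreement on 17.03.01.01: 17.03.02.03 not covered; Ferrule agreement on 17.03: RVC ≥ 35% → 19% available; preference 19% not lower than 2% → no reduction. → 2%.
Sum: 8% + 61% + 2% = 71%.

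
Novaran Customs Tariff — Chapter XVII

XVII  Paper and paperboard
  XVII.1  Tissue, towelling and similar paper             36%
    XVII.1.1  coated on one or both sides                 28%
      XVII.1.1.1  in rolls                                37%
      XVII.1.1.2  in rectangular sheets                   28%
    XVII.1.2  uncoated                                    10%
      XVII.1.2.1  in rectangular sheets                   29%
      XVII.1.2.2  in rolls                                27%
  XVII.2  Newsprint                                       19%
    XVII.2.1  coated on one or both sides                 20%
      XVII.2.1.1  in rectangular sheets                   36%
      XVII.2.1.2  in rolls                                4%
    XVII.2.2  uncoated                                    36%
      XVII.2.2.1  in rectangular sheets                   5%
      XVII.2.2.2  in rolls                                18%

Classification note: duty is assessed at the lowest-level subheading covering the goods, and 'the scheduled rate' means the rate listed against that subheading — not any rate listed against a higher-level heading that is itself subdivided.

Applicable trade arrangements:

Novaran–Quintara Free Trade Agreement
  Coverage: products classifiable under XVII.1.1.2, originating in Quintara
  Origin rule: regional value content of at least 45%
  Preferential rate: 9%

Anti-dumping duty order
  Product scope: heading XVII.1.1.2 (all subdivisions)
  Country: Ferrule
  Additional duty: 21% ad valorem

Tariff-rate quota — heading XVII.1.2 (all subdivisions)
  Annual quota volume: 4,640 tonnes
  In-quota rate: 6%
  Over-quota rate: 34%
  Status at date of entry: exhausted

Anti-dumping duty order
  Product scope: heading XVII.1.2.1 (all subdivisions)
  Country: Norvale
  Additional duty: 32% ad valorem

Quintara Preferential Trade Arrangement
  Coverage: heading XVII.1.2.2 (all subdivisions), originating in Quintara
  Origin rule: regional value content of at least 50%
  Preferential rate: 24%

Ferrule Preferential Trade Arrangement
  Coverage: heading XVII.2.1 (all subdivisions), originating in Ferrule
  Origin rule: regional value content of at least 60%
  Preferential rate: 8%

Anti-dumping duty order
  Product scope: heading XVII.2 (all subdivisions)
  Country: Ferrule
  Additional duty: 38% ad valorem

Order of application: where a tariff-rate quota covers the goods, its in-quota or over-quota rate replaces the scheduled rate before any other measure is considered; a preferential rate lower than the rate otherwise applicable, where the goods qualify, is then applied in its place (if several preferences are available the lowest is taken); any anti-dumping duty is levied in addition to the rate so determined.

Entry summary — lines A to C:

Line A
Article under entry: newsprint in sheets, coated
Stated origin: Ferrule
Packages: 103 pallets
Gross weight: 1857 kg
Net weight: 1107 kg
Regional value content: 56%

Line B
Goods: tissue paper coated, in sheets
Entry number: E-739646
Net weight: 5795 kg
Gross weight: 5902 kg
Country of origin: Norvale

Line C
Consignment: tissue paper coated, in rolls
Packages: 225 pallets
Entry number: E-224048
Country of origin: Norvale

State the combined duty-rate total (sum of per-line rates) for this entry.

139%

Line A: newsprint → XVII.2; coated → XVII.2.1; in sheets → XVII.2.1.1. Scheduled 36%. Ferrule agreement on XVII.2.1: RVC < 60%; anti-dumping (Ferrule, XVII.2): +38%; total 36% + 38% = 74%. → 74%.
Line B: tissue paper → XVII.1; coated → XVII.1.1; in sheets → XVII.1.1.2. Scheduled 28%. No special measure applies. → 28%.
Line C: tissue paper → XVII.1; coated → XVII.1.1; in rolls → XVII.1.1.1. Scheduled 37%. No special measure applies. → 37%.
Sum: 74% + 28% + 37% = 139%.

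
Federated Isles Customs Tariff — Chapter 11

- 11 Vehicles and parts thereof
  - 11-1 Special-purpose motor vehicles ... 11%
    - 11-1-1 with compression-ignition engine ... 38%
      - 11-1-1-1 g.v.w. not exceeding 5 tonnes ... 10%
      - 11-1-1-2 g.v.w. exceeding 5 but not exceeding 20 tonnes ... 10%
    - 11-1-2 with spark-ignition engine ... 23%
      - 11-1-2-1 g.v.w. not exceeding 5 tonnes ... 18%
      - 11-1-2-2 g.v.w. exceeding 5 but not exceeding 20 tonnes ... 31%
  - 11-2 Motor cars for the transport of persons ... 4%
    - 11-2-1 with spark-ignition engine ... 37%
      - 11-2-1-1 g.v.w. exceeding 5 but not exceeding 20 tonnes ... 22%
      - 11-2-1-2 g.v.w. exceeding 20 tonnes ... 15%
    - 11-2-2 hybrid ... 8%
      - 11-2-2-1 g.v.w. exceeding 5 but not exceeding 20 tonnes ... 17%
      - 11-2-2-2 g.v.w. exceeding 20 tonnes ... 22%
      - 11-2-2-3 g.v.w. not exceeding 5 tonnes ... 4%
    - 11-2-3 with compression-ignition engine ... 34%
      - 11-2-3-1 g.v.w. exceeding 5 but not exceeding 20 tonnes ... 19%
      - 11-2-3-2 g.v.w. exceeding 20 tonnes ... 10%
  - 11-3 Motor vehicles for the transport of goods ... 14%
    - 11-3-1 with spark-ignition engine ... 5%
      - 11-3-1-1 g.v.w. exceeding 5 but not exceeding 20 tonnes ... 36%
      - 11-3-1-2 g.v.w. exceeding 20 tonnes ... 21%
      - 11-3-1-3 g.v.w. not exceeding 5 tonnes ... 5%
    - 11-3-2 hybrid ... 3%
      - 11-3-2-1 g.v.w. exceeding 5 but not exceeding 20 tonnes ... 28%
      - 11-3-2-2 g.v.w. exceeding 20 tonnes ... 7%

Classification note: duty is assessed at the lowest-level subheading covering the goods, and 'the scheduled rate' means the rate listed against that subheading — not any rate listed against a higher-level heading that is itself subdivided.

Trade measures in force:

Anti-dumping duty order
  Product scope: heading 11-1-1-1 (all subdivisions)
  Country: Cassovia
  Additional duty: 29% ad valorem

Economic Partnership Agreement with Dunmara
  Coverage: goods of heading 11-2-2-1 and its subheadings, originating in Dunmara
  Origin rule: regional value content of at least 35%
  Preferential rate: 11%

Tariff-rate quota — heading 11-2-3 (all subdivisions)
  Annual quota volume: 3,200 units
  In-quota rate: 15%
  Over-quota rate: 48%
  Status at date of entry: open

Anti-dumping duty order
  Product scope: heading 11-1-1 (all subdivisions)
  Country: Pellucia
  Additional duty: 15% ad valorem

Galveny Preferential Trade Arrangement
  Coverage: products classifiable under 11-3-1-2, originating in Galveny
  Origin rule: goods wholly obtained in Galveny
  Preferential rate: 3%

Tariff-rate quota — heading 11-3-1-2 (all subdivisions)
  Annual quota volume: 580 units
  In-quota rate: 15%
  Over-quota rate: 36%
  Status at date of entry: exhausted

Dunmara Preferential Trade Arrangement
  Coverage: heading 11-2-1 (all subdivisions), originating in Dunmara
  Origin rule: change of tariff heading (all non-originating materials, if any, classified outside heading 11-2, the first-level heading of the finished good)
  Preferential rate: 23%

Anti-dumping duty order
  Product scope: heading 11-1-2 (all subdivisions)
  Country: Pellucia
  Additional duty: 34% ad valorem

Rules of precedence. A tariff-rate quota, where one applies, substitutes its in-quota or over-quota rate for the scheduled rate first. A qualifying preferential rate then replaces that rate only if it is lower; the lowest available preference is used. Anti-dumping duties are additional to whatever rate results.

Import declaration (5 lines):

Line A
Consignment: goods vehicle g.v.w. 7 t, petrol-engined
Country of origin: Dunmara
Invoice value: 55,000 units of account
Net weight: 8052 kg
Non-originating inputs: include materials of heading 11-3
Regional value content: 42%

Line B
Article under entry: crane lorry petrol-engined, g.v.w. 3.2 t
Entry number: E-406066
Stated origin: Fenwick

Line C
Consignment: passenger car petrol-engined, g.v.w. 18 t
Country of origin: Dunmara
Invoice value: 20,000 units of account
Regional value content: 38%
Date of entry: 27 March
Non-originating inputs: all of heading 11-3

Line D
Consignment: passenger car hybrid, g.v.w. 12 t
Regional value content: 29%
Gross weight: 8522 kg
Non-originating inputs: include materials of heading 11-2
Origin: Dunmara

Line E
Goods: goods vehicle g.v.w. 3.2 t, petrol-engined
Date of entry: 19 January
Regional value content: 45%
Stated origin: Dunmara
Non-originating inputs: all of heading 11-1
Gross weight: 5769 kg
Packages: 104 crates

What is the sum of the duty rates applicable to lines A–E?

Line A: goods vehicle → 11-3; petrol-engined → 11-3-1; g.v.w. 7 t → 11-3-1-1. Scheduled 36%. Dunmara agreement on 11-2-2-1: 11-3-1-1 not covered; Dunmara agreement on 11-2-1: 11-3-1-1 not covered. → 36%.
Line B: crane lorry → 11-1; petrol-engined → 11-1-2; g.v.w. 3.2 t → 11-1-2-1. Scheduled 18%. No special measure applies. → 18%.
Line C: passenger car → 11-2; petrol-engined → 11-2-1; g.v.w. 18 t → 11-2-1-1. Scheduled 22%. Dunmara agreement on 11-2-2-1: 11-2-1-1 not covered; Dunmara agreement on 11-2-1: CTH met → 23% available; preference 23% not lower than 22% → no reduction. → 22%.
Line D: passenger car → 11-2; hybrid → 11-2-2; g.v.w. 12 t → 11-2-2-1. Scheduled 17%. Dunmara agreement on 11-2-2-1: RVC < 35%; Dunmara agreement on 11-2-1: 11-2-2-1 not covered. → 17%.
Line E: goods vehicle → 11-3; petrol-engined → 11-3-1; g.v.w. 3.2 t → 11-3-1-3. Scheduled 5%. Dunmara agreement on 11-2-2-1: 11-3-1-3 not covered; Dunmara agreement on 11-2-1: 11-3-1-3 not covered. → 5%.
Sum: 36% + 18% + 22% + 17% + 5% = 98%.

98%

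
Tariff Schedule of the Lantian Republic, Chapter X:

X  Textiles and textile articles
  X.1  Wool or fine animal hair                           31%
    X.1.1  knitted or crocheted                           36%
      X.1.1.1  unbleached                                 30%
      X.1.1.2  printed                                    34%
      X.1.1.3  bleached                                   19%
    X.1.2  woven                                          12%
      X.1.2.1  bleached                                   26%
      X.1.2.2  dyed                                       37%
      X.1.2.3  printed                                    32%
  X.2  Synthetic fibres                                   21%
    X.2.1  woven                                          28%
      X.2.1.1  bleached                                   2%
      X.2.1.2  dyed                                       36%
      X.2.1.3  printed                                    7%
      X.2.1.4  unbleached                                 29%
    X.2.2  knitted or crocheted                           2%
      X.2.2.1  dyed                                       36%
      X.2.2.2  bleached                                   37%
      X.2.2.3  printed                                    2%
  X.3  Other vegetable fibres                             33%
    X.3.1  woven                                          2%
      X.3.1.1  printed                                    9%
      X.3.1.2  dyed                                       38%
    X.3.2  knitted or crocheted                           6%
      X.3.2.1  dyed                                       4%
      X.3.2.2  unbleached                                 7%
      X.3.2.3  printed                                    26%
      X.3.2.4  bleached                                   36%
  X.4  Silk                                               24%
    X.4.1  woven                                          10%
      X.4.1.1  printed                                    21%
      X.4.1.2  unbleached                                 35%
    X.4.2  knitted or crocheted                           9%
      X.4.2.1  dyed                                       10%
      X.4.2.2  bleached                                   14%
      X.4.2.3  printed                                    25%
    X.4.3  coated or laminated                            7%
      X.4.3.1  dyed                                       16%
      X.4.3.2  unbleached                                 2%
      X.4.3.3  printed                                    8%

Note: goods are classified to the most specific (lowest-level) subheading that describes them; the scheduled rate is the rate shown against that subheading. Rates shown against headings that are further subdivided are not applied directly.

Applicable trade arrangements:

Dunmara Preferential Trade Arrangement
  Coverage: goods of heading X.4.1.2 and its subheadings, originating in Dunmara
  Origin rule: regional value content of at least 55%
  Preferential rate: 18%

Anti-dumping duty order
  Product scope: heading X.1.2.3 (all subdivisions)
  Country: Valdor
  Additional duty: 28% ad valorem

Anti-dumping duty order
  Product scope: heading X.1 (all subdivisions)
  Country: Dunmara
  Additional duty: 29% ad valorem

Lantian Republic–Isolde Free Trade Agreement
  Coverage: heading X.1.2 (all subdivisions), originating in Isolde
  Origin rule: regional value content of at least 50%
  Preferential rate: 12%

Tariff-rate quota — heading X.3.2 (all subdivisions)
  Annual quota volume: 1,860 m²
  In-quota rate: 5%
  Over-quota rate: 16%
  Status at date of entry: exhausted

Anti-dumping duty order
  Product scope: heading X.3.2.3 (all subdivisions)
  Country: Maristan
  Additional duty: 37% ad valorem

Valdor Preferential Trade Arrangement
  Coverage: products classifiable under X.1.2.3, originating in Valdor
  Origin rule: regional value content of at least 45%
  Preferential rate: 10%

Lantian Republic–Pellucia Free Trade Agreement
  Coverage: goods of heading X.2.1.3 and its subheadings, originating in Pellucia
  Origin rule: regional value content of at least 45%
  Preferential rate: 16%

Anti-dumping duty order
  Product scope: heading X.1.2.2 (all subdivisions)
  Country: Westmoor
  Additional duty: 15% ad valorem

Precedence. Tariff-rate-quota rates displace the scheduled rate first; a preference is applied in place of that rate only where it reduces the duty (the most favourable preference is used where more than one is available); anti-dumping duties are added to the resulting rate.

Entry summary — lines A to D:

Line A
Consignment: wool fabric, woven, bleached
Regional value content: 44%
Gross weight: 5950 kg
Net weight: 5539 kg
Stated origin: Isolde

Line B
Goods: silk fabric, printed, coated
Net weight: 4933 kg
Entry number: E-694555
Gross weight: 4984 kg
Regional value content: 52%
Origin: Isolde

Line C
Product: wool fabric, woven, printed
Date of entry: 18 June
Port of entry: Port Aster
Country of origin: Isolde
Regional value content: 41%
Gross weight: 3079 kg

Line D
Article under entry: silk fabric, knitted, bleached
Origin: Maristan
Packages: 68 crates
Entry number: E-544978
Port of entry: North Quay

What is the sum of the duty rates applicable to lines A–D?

Line A: wool → X.1; woven → X.1.2; bleached → X.1.2.1. Scheduled 26%. Isolde agreement on X.1.2: RVC < 50%. → 26%.
Line B: silk → X.4; coated → X.4.3; printed → X.4.3.3. Scheduled 8%. Isolde agreement on X.1.2: X.4.3.3 not covered. → 8%.
Line C: wool → X.1; woven → X.1.2; printed → X.1.2.3. Scheduled 32%. Isolde agreement on X.1.2: RVC < 50%. → 32%.
Line D: silk → X.4; knitted → X.4.2; bleached → X.4.2.2. Scheduled 14%. No special measure applies. → 14%.
Sum: 26% + 8% + 32% + 14% = 80%.

80%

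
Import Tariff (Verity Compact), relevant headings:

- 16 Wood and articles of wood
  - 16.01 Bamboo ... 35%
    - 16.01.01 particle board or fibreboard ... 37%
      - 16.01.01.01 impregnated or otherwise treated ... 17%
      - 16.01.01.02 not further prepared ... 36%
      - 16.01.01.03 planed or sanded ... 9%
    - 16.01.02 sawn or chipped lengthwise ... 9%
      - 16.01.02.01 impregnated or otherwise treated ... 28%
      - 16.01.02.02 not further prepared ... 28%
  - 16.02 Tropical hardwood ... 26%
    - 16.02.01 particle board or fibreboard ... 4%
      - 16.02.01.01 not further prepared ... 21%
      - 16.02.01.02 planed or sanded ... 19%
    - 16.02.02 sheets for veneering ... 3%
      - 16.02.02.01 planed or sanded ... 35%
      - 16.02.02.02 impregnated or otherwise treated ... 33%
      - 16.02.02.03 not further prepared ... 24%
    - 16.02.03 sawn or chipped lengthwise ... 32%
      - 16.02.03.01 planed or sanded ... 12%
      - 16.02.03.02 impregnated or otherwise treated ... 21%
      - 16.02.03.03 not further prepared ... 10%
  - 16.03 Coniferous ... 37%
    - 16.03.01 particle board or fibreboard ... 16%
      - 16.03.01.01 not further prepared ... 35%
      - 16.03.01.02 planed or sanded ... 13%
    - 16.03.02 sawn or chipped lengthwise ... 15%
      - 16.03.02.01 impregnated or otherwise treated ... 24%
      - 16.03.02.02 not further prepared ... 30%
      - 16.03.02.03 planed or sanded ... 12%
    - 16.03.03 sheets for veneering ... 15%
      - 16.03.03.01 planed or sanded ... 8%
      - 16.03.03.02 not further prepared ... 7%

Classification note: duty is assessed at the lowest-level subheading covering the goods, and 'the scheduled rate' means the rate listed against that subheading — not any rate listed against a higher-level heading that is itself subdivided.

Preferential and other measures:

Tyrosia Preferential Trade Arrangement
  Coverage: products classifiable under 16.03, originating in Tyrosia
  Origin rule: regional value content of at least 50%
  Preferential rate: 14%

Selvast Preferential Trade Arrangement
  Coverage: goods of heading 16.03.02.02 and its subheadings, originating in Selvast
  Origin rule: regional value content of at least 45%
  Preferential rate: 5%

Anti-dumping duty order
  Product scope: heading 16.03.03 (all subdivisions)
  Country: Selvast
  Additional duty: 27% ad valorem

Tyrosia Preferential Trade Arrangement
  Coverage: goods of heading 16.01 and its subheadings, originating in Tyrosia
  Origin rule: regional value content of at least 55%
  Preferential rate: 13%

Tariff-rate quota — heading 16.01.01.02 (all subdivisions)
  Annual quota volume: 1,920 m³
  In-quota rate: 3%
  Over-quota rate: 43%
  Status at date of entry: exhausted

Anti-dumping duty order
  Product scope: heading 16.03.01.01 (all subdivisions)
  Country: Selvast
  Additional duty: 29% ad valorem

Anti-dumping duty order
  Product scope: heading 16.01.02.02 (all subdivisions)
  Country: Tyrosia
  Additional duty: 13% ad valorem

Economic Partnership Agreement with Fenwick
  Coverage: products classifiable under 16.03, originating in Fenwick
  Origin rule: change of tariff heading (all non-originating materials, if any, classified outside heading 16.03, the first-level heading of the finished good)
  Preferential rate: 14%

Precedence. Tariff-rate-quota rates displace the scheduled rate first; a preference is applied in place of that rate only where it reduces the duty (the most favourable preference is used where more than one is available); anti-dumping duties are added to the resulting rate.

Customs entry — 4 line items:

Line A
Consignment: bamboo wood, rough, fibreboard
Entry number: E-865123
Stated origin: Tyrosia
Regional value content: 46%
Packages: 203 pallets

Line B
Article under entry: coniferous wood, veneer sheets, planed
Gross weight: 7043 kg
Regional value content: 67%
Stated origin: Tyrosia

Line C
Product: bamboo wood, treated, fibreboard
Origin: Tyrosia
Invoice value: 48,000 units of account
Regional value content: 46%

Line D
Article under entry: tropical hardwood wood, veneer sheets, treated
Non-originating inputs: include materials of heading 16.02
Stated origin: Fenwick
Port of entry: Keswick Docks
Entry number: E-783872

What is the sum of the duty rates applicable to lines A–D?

Line A: bamboo → 16.01; fibreboard → 16.01.01; rough → 16.01.01.02. Scheduled 36%. quota on 16.01.01.02 exhausted → over-quota 43%; Tyrosia agreement on 16.03: 16.01.01.02 not covered; Tyrosia agreement on 16.01: RVC < 55%. → 43%.
Line B: coniferous → 16.03; veneer sheets → 16.03.03; planed → 16.03.03.01. Scheduled 8%. Tyrosia agreement on 16.03: RVC ≥ 50% → 14% available; Tyrosia agreement on 16.01: 16.03.03.01 not covered; preference 14% not lower than 8% → no reduction. → 8%.
Line C: bamboo → 16.01; fibreboard → 16.01.01; treated → 16.01.01.01. Scheduled 17%. Tyrosia agreement on 16.03: 16.01.01.01 not covered; Tyrosia agreement on 16.01: RVC < 55%. → 17%.
Line D: tropical hardwood → 16.02; veneer sheets → 16.02.02; treated → 16.02.02.02. Scheduled 33%. Fenwick agreement on 16.03: 16.02.02.02 not covered. → 33%.
Sum: 43% + 8% + 17% + 33% = 101%.

101%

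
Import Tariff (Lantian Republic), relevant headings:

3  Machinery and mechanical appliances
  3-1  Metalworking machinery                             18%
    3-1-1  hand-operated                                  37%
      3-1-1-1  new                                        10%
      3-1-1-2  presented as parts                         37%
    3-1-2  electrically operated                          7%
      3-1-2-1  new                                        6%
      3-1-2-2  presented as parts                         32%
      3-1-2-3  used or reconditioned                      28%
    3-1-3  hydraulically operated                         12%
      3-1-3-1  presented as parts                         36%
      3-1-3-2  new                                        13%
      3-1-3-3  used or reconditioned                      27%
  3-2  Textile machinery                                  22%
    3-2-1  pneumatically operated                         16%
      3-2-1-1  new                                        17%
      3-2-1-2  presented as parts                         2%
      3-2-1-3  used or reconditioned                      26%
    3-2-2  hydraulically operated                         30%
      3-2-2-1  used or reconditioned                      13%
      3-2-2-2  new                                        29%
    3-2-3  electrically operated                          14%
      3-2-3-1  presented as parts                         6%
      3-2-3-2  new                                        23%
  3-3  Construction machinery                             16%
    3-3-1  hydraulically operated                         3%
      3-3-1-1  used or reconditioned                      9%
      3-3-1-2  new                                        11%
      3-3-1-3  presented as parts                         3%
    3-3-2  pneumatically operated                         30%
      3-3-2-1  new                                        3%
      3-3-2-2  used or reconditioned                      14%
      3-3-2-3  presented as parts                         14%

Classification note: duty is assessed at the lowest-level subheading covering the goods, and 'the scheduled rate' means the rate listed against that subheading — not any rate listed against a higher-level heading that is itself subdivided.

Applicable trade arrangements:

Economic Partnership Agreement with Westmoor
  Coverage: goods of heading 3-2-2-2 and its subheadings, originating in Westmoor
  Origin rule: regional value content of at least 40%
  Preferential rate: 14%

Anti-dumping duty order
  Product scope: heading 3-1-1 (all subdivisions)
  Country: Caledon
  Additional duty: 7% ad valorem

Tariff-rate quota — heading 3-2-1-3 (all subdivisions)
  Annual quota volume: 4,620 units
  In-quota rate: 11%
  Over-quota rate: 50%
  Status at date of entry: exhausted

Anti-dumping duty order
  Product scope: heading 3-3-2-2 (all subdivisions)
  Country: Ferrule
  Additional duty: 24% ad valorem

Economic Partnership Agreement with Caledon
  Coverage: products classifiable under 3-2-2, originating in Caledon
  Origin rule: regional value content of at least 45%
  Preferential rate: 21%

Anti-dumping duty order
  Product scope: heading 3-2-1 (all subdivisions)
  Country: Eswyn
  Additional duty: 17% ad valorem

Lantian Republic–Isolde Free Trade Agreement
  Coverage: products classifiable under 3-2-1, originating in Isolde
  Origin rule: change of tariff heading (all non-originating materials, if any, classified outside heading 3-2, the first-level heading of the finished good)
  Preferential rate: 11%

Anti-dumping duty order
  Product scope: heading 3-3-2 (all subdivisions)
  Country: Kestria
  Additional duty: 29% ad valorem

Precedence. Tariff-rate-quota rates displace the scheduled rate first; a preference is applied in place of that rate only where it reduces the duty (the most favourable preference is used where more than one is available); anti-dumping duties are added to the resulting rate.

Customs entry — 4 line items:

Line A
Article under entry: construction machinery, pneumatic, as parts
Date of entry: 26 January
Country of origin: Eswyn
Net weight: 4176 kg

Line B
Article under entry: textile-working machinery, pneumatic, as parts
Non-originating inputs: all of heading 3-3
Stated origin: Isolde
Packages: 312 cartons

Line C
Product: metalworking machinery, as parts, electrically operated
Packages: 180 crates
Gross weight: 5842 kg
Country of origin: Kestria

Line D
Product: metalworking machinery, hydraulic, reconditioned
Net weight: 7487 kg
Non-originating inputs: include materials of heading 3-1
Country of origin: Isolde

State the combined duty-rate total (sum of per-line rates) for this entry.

75%

Line A: construction → 3-3; pneumatic → 3-3-2; as parts → 3-3-2-3. Scheduled 14%. No special measure applies. → 14%.
Line B: textile-working → 3-2; pneumatic → 3-2-1; as parts → 3-2-1-2. Scheduled 2%. Isolde agreement on 3-2-1: CTH met → 11% available; preference 11% not lower than 2% → no reduction. → 2%.
Line C: metalworking → 3-1; electrically operated → 3-1-2; as parts → 3-1-2-2. Scheduled 32%. No special measure applies. → 32%.
Line D: metalworking → 3-1; hydraulic → 3-1-3; reconditioned → 3-1-3-3. Scheduled 27%. Isolde agreement on 3-2-1: 3-1-3-3 not covered. → 27%.
Sum: 14% + 2% + 32% + 27% = 75%.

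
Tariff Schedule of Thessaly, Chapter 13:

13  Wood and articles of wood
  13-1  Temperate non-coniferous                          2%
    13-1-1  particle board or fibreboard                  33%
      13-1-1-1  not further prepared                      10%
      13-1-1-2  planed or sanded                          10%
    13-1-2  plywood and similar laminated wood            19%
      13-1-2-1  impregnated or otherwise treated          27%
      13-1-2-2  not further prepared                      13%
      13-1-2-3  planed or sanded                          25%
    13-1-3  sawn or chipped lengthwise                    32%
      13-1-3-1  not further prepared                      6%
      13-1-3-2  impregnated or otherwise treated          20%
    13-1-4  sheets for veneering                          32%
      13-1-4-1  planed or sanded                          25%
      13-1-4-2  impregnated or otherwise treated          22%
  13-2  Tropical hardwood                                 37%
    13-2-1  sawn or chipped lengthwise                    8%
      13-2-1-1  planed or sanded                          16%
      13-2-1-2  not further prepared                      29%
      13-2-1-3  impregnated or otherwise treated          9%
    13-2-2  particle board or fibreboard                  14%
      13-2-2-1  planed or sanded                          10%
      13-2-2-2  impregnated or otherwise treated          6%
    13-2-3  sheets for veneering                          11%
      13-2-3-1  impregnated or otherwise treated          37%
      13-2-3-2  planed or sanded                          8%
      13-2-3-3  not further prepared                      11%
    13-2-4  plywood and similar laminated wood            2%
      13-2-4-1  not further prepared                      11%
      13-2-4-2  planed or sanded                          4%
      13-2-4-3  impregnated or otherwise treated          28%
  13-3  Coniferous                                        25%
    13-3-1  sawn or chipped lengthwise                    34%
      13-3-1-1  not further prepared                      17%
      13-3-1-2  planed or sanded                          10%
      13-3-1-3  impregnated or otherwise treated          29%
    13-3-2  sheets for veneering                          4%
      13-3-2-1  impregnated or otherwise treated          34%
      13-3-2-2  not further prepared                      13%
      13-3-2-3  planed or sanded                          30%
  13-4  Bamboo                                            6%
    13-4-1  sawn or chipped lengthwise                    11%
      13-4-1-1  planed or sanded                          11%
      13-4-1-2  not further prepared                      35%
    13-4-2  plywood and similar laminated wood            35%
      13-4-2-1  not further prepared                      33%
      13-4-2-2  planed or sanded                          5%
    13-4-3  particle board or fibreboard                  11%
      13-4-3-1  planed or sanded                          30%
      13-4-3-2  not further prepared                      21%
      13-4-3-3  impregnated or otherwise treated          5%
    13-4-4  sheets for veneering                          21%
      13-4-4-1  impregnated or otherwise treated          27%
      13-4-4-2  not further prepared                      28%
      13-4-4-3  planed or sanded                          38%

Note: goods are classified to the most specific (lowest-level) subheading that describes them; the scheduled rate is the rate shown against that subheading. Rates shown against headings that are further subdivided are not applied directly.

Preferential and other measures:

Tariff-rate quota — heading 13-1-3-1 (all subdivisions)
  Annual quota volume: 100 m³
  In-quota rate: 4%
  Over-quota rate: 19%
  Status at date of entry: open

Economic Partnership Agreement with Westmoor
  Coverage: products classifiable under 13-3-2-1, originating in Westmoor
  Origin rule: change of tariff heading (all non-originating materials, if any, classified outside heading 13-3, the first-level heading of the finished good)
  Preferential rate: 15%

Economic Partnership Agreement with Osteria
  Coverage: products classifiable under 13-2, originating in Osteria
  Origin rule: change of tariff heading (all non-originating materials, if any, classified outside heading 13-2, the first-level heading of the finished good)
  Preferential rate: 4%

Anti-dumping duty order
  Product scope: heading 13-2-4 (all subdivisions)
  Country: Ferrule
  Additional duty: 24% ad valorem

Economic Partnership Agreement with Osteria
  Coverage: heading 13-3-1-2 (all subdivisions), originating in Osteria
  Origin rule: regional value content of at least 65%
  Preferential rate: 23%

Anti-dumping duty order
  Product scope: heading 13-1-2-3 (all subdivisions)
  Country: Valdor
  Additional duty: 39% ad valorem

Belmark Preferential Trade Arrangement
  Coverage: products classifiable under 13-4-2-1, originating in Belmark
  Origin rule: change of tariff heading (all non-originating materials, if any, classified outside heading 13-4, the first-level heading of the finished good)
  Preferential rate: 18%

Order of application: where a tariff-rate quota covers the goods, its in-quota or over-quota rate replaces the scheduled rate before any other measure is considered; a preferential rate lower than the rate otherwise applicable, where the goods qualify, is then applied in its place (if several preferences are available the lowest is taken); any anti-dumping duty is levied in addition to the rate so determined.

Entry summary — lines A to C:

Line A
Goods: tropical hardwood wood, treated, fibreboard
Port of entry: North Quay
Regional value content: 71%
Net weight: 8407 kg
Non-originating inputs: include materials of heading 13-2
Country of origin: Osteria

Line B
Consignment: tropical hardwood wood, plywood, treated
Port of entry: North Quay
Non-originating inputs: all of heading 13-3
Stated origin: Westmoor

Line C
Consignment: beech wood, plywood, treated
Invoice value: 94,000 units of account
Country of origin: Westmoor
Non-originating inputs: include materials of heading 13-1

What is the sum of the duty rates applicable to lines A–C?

61%

Line A: tropical hardwood → 13-2; fibreboard → 13-2-2; treated → 13-2-2-2. Scheduled 6%. Osteria agreement on 13-2: CTH not met; Osteria agreement on 13-3-1-2: 13-2-2-2 not covered. → 6%.
Line B: tropical hardwood → 13-2; plywood → 13-2-4; treated → 13-2-4-3. Scheduled 28%. Westmoor agreement on 13-3-2-1: 13-2-4-3 not covered. → 28%.
Line C: beech → 13-1; plywood → 13-1-2; treated → 13-1-2-1. Scheduled 27%. Westmoor agreement on 13-3-2-1: 13-1-2-1 not covered. → 27%.
Sum: 6% + 28% + 27% = 61%.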